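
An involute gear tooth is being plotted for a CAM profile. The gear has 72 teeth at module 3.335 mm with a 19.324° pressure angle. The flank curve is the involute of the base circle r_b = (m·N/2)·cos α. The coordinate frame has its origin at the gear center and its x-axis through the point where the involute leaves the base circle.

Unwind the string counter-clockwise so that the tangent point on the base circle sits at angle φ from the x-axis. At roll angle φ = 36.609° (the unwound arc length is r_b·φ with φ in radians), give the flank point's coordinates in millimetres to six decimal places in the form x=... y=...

x=134.115497 y=9.454847

pitch radius r_p = m·N/2 = 3.335·72/2 = 120.060000
base radius r_b = r_p·cos α = 120.060000·cos 19.324° = 113.296111
roll angle φ = 36.609° = 0.63894759 rad
x = r_b·(cos φ + φ·sin φ) = 113.296111·(0.80272381 + 0.63894759·0.59635097) = 134.115497
y = r_b·(sin φ − φ·cos φ) = 113.296111·(0.59635097 − 0.63894759·0.80272381) = 9.454847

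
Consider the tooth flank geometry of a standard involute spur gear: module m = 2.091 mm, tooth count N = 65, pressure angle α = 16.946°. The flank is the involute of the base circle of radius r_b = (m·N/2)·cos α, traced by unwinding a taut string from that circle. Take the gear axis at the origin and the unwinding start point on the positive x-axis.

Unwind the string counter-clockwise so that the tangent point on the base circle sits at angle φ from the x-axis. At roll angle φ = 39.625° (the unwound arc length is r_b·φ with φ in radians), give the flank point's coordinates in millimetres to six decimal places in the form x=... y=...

x=78.742805 y=6.830640

pitch radius r_p = m·N/2 = 2.091·65/2 = 67.957500
base radius r_b = r_p·cos α = 67.957500·cos 16.946° = 65.006778
roll angle φ = 39.625° = 0.69158672 rad
x = r_b·(cos φ + φ·sin φ) = 65.006778·(0.77023504 + 0.69158672·0.63776013) = 78.742805
y = r_b·(sin φ − φ·cos φ) = 65.006778·(0.63776013 − 0.69158672·0.77023504) = 6.830640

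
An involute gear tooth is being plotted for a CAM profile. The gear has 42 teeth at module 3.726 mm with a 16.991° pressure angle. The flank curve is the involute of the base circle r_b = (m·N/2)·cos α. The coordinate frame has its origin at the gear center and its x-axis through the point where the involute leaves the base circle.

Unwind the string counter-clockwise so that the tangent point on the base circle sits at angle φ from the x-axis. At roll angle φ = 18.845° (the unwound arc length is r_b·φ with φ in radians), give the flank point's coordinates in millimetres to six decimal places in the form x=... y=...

pitch radius r_p = m·N/2 = 3.726·42/2 = 78.246000
base radius r_b = r_p·cos α = 78.246000·cos 16.991° = 74.830615
roll angle φ = 18.845° = 0.32890730 rad
x = r_b·(cos φ + φ·sin φ) = 74.830615·(0.94639586 + 0.32890730·0.32300909) = 78.769392
y = r_b·(sin φ − φ·cos φ) = 74.830615·(0.32300909 − 0.32890730·0.94639586) = 0.877957

x=78.769392 y=0.877957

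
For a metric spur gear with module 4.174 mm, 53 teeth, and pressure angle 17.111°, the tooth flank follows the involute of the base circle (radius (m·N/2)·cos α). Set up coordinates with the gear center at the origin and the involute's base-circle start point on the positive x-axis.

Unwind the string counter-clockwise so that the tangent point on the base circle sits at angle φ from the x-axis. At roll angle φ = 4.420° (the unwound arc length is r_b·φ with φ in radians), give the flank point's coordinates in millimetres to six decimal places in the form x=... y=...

pitch radius r_p = m·N/2 = 4.174·53/2 = 110.611000
base radius r_b = r_p·cos α = 110.611000·cos 17.111° = 105.714975
roll angle φ = 4.420° = 0.07714355 rad
x = r_b·(cos φ + φ·sin φ) = 105.714975·(0.99702591 + 0.07714355·0.07706706) = 106.029069
y = r_b·(sin φ − φ·cos φ) = 105.714975·(0.07706706 − 0.07714355·0.99702591) = 0.016168

x=106.029069 y=0.016168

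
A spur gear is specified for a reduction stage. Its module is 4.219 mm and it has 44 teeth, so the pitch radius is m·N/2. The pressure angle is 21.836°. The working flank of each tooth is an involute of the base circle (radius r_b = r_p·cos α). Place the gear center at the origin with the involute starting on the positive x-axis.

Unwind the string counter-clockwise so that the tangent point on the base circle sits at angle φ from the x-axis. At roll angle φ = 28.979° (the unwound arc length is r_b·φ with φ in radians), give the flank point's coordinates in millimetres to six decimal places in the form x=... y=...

x=96.483906 y=3.621667

pitch radius r_p = m·N/2 = 4.219·44/2 = 92.818000
base radius r_b = r_p·cos α = 92.818000·cos 21.836° = 86.158523
roll angle φ = 28.979° = 0.50577896 rad
x = r_b·(cos φ + φ·sin φ) = 86.158523·(0.87479734 + 0.50577896·0.48448902) = 96.483906
y = r_b·(sin φ − φ·cos φ) = 86.158523·(0.48448902 − 0.50577896·0.87479734) = 3.621667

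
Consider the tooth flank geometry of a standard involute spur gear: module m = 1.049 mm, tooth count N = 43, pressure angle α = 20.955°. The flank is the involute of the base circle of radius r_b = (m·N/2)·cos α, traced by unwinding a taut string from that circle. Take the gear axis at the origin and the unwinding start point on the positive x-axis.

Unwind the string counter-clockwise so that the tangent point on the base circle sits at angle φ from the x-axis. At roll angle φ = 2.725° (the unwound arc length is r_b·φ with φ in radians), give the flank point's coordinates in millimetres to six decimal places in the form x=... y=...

pitch radius r_p = m·N/2 = 1.049·43/2 = 22.553500
base radius r_b = r_p·cos α = 22.553500·cos 20.955° = 21.061848
roll angle φ = 2.725° = 0.04756022 rad
x = r_b·(cos φ + φ·sin φ) = 21.061848·(0.99886923 + 0.04756022·0.04754229) = 21.085655
y = r_b·(sin φ − φ·cos φ) = 21.061848·(0.04754229 − 0.04756022·0.99886923) = 0.000755

x=21.085655 y=0.000755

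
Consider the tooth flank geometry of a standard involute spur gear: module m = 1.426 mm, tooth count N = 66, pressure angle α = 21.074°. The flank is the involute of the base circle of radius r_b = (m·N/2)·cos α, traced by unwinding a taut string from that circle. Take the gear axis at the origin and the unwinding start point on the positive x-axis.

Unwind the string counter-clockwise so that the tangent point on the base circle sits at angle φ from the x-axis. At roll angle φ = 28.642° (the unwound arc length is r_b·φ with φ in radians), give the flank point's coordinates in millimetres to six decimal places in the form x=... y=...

x=49.059139 y=1.783193

pitch radius r_p = m·N/2 = 1.426·66/2 = 47.058000
base radius r_b = r_p·cos α = 47.058000·cos 21.074° = 43.910610
roll angle φ = 28.642° = 0.49989720 rad
x = r_b·(cos φ + φ·sin φ) = 43.910610·(0.87763184 + 0.49989720·0.47933532) = 49.059139
y = r_b·(sin φ − φ·cos φ) = 43.910610·(0.47933532 − 0.49989720·0.87763184) = 1.783193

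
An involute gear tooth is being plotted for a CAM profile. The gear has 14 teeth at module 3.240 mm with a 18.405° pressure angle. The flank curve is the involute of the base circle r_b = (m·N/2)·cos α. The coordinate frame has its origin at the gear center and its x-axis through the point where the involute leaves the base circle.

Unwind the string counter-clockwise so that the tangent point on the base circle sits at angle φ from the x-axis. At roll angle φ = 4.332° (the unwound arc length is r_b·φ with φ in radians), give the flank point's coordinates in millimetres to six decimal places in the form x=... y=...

x=21.581305 y=0.003099

pitch radius r_p = m·N/2 = 3.240·14/2 = 22.680000
base radius r_b = r_p·cos α = 22.680000·cos 18.405° = 21.519883
roll angle φ = 4.332° = 0.07560766 rad
x = r_b·(cos φ + φ·sin φ) = 21.519883·(0.99714310 + 0.07560766·0.07553565) = 21.581305
y = r_b·(sin φ − φ·cos φ) = 21.519883·(0.07553565 − 0.07560766·0.99714310) = 0.003099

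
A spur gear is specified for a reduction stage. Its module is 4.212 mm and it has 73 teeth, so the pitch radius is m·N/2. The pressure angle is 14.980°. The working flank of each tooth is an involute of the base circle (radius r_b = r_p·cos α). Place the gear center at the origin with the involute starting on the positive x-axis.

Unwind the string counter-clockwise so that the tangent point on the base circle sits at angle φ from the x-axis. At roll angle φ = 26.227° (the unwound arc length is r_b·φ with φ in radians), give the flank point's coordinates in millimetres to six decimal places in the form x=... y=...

x=163.266993 y=4.649379

pitch radius r_p = m·N/2 = 4.212·73/2 = 153.738000
base radius r_b = r_p·cos α = 153.738000·cos 14.980° = 148.513385
roll angle φ = 26.227° = 0.45774750 rad
x = r_b·(cos φ + φ·sin φ) = 148.513385·(0.89705022 + 0.45774750·0.44192863) = 163.266993
y = r_b·(sin φ − φ·cos φ) = 148.513385·(0.44192863 − 0.45774750·0.89705022) = 4.649379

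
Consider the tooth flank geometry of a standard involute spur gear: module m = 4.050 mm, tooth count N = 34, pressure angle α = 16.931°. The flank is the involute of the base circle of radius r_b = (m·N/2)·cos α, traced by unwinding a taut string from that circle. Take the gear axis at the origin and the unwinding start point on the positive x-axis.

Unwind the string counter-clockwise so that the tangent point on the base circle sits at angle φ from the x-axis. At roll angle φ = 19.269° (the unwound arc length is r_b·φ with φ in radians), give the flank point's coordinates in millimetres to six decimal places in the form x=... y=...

x=69.485915 y=0.825711

pitch radius r_p = m·N/2 = 4.050·34/2 = 68.850000
base radius r_b = r_p·cos α = 68.850000·cos 16.931° = 65.865777
roll angle φ = 19.269° = 0.33630749 rad
x = r_b·(cos φ + φ·sin φ) = 65.865777·(0.94397964 + 0.33630749·0.33000370) = 69.485915
y = r_b·(sin φ − φ·cos φ) = 65.865777·(0.33000370 − 0.33630749·0.94397964) = 0.825711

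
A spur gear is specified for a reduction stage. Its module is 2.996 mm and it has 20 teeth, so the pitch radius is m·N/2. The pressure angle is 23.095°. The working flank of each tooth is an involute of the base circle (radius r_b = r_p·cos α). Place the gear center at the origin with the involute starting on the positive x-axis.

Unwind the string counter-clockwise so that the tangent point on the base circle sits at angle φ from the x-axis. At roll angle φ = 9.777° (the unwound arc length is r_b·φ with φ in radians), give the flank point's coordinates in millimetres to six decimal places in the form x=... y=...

x=27.957195 y=0.045512

pitch radius r_p = m·N/2 = 2.996·20/2 = 29.960000
base radius r_b = r_p·cos α = 29.960000·cos 23.095° = 27.558878
roll angle φ = 9.777° = 0.17064084 rad
x = r_b·(cos φ + φ·sin φ) = 27.558878·(0.98547615 + 0.17064084·0.16981392) = 27.957195
y = r_b·(sin φ − φ·cos φ) = 27.558878·(0.16981392 − 0.17064084·0.98547615) = 0.045512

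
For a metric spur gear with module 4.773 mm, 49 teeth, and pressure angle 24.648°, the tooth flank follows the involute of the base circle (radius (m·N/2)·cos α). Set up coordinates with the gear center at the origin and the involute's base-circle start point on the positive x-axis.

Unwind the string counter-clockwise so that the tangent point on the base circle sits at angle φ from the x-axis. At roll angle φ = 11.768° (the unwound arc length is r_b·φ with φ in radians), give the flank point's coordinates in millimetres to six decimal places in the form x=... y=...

pitch radius r_p = m·N/2 = 4.773·49/2 = 116.938500
base radius r_b = r_p·cos α = 116.938500·cos 24.648° = 106.283888
roll angle φ = 11.768° = 0.20539035 rad
x = r_b·(cos φ + φ·sin φ) = 106.283888·(0.97898145 + 0.20539035·0.20394932) = 108.502104
y = r_b·(sin φ − φ·cos φ) = 106.283888·(0.20394932 − 0.20539035·0.97898145) = 0.305670

x=108.502104 y=0.305670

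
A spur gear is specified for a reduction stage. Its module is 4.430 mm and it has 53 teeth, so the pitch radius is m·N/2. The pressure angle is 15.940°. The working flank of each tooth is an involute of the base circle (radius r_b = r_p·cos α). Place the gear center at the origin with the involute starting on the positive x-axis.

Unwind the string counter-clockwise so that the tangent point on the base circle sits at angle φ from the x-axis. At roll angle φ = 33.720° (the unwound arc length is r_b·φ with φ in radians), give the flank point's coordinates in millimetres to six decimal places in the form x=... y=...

x=130.769541 y=7.407598

pitch radius r_p = m·N/2 = 4.430·53/2 = 117.395000
base radius r_b = r_p·cos α = 117.395000·cos 15.940° = 112.881141
roll angle φ = 33.720° = 0.58852502 rad
x = r_b·(cos φ + φ·sin φ) = 112.881141·(0.83176039 + 0.58852502·0.55513480) = 130.769541
y = r_b·(sin φ − φ·cos φ) = 112.881141·(0.55513480 − 0.58852502·0.83176039) = 7.407598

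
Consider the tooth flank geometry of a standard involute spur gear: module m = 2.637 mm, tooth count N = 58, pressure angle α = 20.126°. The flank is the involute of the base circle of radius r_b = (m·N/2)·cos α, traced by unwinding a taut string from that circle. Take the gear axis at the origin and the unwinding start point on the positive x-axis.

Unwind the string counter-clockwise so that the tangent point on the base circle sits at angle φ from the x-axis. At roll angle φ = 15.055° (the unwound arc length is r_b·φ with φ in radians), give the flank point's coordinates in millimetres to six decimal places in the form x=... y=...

x=74.239543 y=0.431218

pitch radius r_p = m·N/2 = 2.637·58/2 = 76.473000
base radius r_b = r_p·cos α = 76.473000·cos 20.126° = 71.803422
roll angle φ = 15.055° = 0.26275932 rad
x = r_b·(cos φ + φ·sin φ) = 71.803422·(0.96567693 + 0.26275932·0.25974615) = 74.239543
y = r_b·(sin φ − φ·cos φ) = 71.803422·(0.25974615 − 0.26275932·0.96567693) = 0.431218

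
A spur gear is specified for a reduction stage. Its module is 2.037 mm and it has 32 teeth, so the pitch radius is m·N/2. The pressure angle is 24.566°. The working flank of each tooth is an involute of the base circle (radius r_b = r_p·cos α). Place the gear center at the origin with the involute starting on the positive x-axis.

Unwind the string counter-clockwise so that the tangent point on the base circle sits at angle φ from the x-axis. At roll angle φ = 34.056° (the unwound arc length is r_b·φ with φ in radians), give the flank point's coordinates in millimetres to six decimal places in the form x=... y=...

x=34.424596 y=2.002514

pitch radius r_p = m·N/2 = 2.037·32/2 = 32.592000
base radius r_b = r_p·cos α = 32.592000·cos 24.566° = 29.641869
roll angle φ = 34.056° = 0.59438933 rad
x = r_b·(cos φ + φ·sin φ) = 29.641869·(0.82849063 + 0.59438933·0.56000292) = 34.424596
y = r_b·(sin φ − φ·cos φ) = 29.641869·(0.56000292 − 0.59438933·0.82849063) = 2.002514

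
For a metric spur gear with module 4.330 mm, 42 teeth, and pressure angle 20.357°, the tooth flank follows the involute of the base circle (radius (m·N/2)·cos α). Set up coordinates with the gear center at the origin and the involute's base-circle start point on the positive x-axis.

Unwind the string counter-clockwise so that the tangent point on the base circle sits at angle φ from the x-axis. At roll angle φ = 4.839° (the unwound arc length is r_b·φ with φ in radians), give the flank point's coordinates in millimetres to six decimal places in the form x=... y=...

x=85.554315 y=0.017107

pitch radius r_p = m·N/2 = 4.330·42/2 = 90.930000
base radius r_b = r_p·cos α = 90.930000·cos 20.357° = 85.250815
roll angle φ = 4.839° = 0.08445648 rad
x = r_b·(cos φ + φ·sin φ) = 85.250815·(0.99643567 + 0.08445648·0.08435612) = 85.554315
y = r_b·(sin φ − φ·cos φ) = 85.250815·(0.08435612 − 0.08445648·0.99643567) = 0.017107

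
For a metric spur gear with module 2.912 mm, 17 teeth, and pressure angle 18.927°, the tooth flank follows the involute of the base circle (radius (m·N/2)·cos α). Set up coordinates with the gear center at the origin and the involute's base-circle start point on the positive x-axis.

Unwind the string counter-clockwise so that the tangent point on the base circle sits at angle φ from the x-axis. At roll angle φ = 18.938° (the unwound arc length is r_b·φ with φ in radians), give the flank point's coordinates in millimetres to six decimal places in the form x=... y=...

pitch radius r_p = m·N/2 = 2.912·17/2 = 24.752000
base radius r_b = r_p·cos α = 24.752000·cos 18.927° = 23.413724
roll angle φ = 18.938° = 0.33053045 rad
x = r_b·(cos φ + φ·sin φ) = 23.413724·(0.94587032 + 0.33053045·0.32454481) = 24.657982
y = r_b·(sin φ − φ·cos φ) = 23.413724·(0.32454481 − 0.33053045·0.94587032) = 0.278761

x=24.657982 y=0.278761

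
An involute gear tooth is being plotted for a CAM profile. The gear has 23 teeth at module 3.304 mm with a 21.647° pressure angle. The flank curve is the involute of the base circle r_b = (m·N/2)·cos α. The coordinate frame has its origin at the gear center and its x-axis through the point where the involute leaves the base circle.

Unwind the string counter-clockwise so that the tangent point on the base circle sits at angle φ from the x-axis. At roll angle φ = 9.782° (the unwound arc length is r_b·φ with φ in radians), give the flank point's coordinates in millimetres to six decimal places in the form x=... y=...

pitch radius r_p = m·N/2 = 3.304·23/2 = 37.996000
base radius r_b = r_p·cos α = 37.996000·cos 21.647° = 35.316302
roll angle φ = 9.782° = 0.17072811 rad
x = r_b·(cos φ + φ·sin φ) = 35.316302·(0.98546132 + 0.17072811·0.16989992) = 35.827258
y = r_b·(sin φ − φ·cos φ) = 35.316302·(0.16989992 − 0.17072811·0.98546132) = 0.058412

x=35.827258 y=0.058412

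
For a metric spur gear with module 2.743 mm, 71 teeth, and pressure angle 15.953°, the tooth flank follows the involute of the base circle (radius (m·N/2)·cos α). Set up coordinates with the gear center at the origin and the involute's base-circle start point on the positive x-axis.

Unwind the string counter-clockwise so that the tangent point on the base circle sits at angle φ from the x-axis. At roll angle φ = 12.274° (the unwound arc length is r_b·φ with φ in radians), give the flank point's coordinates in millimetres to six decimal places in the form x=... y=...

x=95.750001 y=0.305403

pitch radius r_p = m·N/2 = 2.743·71/2 = 97.376500
base radius r_b = r_p·cos α = 97.376500·cos 15.953° = 93.626286
roll angle φ = 12.274° = 0.21422171 rad
x = r_b·(cos φ + φ·sin φ) = 93.626286·(0.97714214 + 0.21422171·0.21258700) = 95.750001
y = r_b·(sin φ − φ·cos φ) = 93.626286·(0.21258700 − 0.21422171·0.97714214) = 0.305403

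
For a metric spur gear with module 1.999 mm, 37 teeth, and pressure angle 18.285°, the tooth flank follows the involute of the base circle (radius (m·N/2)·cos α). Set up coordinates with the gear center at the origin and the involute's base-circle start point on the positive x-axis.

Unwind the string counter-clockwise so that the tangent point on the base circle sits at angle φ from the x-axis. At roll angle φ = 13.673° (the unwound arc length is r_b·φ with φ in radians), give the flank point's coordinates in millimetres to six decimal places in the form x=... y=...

pitch radius r_p = m·N/2 = 1.999·37/2 = 36.981500
base radius r_b = r_p·cos α = 36.981500·cos 18.285° = 35.114217
roll angle φ = 13.673° = 0.23863887 rad
x = r_b·(cos φ + φ·sin φ) = 35.114217·(0.97166062 + 0.23863887·0.23638029) = 36.099878
y = r_b·(sin φ − φ·cos φ) = 35.114217·(0.23638029 − 0.23863887·0.97166062) = 0.158165

x=36.099878 y=0.158165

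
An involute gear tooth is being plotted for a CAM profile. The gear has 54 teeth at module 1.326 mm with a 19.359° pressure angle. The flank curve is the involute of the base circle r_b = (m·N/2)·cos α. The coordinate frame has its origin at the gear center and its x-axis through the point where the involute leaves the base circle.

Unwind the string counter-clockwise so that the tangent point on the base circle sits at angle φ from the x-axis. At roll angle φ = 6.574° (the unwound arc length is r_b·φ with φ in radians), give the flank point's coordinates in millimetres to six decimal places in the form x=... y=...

x=33.999366 y=0.016985

pitch radius r_p = m·N/2 = 1.326·54/2 = 35.802000
base radius r_b = r_p·cos α = 35.802000·cos 19.359° = 33.777759
roll angle φ = 6.574° = 0.11473795 rad
x = r_b·(cos φ + φ·sin φ) = 33.777759·(0.99342482 + 0.11473795·0.11448636) = 33.999366
y = r_b·(sin φ − φ·cos φ) = 33.777759·(0.11448636 − 0.11473795·0.99342482) = 0.016985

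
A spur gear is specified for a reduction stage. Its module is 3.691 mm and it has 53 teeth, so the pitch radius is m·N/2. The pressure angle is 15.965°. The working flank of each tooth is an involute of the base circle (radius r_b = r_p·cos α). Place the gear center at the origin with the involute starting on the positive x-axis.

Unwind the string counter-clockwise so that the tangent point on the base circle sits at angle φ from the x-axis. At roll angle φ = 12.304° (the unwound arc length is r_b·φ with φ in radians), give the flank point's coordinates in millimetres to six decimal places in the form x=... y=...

x=96.182293 y=0.308996

pitch radius r_p = m·N/2 = 3.691·53/2 = 97.811500
base radius r_b = r_p·cos α = 97.811500·cos 15.965° = 94.038900
roll angle φ = 12.304° = 0.21474531 rad
x = r_b·(cos φ + φ·sin φ) = 94.038900·(0.97703070 + 0.21474531·0.21309860) = 96.182293
y = r_b·(sin φ − φ·cos φ) = 94.038900·(0.21309860 − 0.21474531·0.97703070) = 0.308996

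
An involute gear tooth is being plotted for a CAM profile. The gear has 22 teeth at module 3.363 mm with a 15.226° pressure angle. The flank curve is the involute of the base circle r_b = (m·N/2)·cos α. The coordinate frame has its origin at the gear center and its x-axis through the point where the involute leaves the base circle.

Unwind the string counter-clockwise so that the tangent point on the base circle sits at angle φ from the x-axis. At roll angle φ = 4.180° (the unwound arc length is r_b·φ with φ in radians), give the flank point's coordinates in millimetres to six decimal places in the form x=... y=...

pitch radius r_p = m·N/2 = 3.363·22/2 = 36.993000
base radius r_b = r_p·cos α = 36.993000·cos 15.226° = 35.694450
roll angle φ = 4.180° = 0.07295476 rad
x = r_b·(cos φ + φ·sin φ) = 35.694450·(0.99733998 + 0.07295476·0.07289006) = 35.789314
y = r_b·(sin φ − φ·cos φ) = 35.694450·(0.07289006 − 0.07295476·0.99733998) = 0.004618

x=35.789314 y=0.004618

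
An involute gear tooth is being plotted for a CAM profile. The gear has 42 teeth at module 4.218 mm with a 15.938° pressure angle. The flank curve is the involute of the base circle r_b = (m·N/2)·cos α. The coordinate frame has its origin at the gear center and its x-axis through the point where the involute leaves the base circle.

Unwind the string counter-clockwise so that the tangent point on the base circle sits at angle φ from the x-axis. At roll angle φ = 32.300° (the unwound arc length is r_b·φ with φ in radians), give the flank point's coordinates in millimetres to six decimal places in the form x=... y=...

x=97.650714 y=4.926688

pitch radius r_p = m·N/2 = 4.218·42/2 = 88.578000
base radius r_b = r_p·cos α = 88.578000·cos 15.938° = 85.173009
roll angle φ = 32.300° = 0.56374135 rad
x = r_b·(cos φ + φ·sin φ) = 85.173009·(0.84526183 + 0.56374135·0.53435235) = 97.650714
y = r_b·(sin φ − φ·cos φ) = 85.173009·(0.53435235 − 0.56374135·0.84526183) = 4.926688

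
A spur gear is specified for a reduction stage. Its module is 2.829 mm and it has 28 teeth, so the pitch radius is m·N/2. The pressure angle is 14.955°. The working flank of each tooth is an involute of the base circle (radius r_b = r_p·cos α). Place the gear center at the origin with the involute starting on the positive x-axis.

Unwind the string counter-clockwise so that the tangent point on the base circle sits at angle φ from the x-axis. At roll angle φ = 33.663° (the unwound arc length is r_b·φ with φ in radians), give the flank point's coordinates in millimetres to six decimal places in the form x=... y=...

x=44.309690 y=2.498614

pitch radius r_p = m·N/2 = 2.829·28/2 = 39.606000
base radius r_b = r_p·cos α = 39.606000·cos 14.955° = 38.264497
roll angle φ = 33.663° = 0.58753019 rad
x = r_b·(cos φ + φ·sin φ) = 38.264497·(0.83231225 + 0.58753019·0.55430706) = 44.309690
y = r_b·(sin φ − φ·cos φ) = 38.264497·(0.55430706 − 0.58753019·0.83231225) = 2.498614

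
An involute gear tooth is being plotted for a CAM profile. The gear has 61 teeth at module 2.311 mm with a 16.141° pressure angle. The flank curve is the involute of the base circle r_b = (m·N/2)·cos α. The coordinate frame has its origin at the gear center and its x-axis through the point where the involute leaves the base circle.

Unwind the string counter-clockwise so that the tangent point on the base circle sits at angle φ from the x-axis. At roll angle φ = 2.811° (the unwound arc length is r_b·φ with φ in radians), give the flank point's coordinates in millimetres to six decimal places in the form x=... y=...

x=67.788431 y=0.002665

pitch radius r_p = m·N/2 = 2.311·61/2 = 70.485500
base radius r_b = r_p·cos α = 70.485500·cos 16.141° = 67.706994
roll angle φ = 2.811° = 0.04906121 rad
x = r_b·(cos φ + φ·sin φ) = 67.706994·(0.99879674 + 0.04906121·0.04904153) = 67.788431
y = r_b·(sin φ − φ·cos φ) = 67.706994·(0.04904153 − 0.04906121·0.99879674) = 0.002665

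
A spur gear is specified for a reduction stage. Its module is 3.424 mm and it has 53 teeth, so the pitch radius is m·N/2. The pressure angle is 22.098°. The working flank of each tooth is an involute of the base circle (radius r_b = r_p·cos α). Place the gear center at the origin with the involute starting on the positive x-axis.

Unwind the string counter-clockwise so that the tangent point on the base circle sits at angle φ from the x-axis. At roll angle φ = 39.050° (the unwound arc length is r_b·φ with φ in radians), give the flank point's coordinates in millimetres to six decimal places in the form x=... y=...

x=101.386946 y=8.466606

pitch radius r_p = m·N/2 = 3.424·53/2 = 90.736000
base radius r_b = r_p·cos α = 90.736000·cos 22.098° = 84.070693
roll angle φ = 39.050° = 0.68155107 rad
x = r_b·(cos φ + φ·sin φ) = 84.070693·(0.77659648 + 0.68155107·0.62999834) = 101.386946
y = r_b·(sin φ − φ·cos φ) = 84.070693·(0.62999834 − 0.68155107·0.77659648) = 8.466606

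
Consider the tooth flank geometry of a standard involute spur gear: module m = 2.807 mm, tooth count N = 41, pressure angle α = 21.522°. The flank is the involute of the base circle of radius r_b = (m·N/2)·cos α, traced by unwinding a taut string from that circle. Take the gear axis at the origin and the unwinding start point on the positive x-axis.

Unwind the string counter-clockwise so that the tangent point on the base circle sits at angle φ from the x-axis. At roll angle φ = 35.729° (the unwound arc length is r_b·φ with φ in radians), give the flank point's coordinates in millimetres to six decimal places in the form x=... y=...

x=62.949373 y=4.161011

pitch radius r_p = m·N/2 = 2.807·41/2 = 57.543500
base radius r_b = r_p·cos α = 57.543500·cos 21.522° = 53.531381
roll angle φ = 35.729° = 0.62358869 rad
x = r_b·(cos φ + φ·sin φ) = 53.531381·(0.81178807 + 0.62358869·0.58395217) = 62.949373
y = r_b·(sin φ − φ·cos φ) = 53.531381·(0.58395217 − 0.62358869·0.81178807) = 4.161011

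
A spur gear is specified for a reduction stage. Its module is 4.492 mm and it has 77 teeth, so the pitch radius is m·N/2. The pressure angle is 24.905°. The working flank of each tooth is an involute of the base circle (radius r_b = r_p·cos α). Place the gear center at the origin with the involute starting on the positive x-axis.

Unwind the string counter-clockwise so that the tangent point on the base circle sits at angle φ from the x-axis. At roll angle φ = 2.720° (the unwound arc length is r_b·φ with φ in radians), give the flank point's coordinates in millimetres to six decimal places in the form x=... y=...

x=157.036307 y=0.005593

pitch radius r_p = m·N/2 = 4.492·77/2 = 172.942000
base radius r_b = r_p·cos α = 172.942000·cos 24.905° = 156.859651
roll angle φ = 2.720° = 0.04747296 rad
x = r_b·(cos φ + φ·sin φ) = 156.859651·(0.99887337 + 0.04747296·0.04745513) = 157.036307
y = r_b·(sin φ − φ·cos φ) = 156.859651·(0.04745513 − 0.04747296·0.99887337) = 0.005593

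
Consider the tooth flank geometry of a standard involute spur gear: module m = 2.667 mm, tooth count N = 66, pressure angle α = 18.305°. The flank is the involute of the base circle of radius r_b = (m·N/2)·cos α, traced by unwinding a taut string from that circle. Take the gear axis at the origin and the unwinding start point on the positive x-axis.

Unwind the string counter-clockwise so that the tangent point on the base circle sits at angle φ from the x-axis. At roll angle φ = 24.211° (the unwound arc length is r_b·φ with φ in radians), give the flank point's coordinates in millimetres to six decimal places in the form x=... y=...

x=90.687697 y=2.064238

pitch radius r_p = m·N/2 = 2.667·66/2 = 88.011000
base radius r_b = r_p·cos α = 88.011000·cos 18.305° = 83.557474
roll angle φ = 24.211° = 0.42256167 rad
x = r_b·(cos φ + φ·sin φ) = 83.557474·(0.91204140 + 0.42256167·0.41009814) = 90.687697
y = r_b·(sin φ − φ·cos φ) = 83.557474·(0.41009814 − 0.42256167·0.91204140) = 2.064238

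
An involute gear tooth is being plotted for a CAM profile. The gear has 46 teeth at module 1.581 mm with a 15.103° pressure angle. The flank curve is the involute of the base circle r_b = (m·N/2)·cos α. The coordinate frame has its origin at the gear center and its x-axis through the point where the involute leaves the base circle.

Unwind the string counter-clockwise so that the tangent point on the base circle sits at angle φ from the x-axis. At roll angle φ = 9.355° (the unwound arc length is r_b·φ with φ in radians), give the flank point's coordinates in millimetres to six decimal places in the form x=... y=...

x=35.571828 y=0.050802

pitch radius r_p = m·N/2 = 1.581·46/2 = 36.363000
base radius r_b = r_p·cos α = 36.363000·cos 15.103° = 35.106985
roll angle φ = 9.355° = 0.16327555 rad
x = r_b·(cos φ + φ·sin φ) = 35.106985·(0.98670013 + 0.16327555·0.16255106) = 35.571828
y = r_b·(sin φ − φ·cos φ) = 35.106985·(0.16255106 − 0.16327555·0.98670013) = 0.050802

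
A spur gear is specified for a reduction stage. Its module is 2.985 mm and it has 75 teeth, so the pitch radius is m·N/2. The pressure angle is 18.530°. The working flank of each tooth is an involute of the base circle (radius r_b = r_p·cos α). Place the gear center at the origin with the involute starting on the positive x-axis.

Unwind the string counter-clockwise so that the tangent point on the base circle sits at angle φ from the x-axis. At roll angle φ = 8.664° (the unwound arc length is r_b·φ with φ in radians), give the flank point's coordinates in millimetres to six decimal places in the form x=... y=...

x=107.340878 y=0.122047

pitch radius r_p = m·N/2 = 2.985·75/2 = 111.937500
base radius r_b = r_p·cos α = 111.937500·cos 18.530° = 106.134367
roll angle φ = 8.664° = 0.15121533 rad
x = r_b·(cos φ + φ·sin φ) = 106.134367·(0.98858873 + 0.15121533·0.15063970) = 107.340878
y = r_b·(sin φ − φ·cos φ) = 106.134367·(0.15063970 − 0.15121533·0.98858873) = 0.122047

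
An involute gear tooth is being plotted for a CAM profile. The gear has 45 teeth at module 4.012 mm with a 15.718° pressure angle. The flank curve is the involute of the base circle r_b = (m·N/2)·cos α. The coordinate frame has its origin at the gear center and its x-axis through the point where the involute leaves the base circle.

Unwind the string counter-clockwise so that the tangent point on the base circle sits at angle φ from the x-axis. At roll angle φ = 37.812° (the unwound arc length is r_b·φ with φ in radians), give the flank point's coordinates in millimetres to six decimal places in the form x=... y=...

pitch radius r_p = m·N/2 = 4.012·45/2 = 90.270000
base radius r_b = r_p·cos α = 90.270000·cos 15.718° = 86.894506
roll angle φ = 37.812° = 0.65994390 rad
x = r_b·(cos φ + φ·sin φ) = 86.894506·(0.79002663 + 0.65994390·0.61307253) = 103.805923
y = r_b·(sin φ − φ·cos φ) = 86.894506·(0.61307253 − 0.65994390·0.79002663) = 7.968163

x=103.805923 y=7.968163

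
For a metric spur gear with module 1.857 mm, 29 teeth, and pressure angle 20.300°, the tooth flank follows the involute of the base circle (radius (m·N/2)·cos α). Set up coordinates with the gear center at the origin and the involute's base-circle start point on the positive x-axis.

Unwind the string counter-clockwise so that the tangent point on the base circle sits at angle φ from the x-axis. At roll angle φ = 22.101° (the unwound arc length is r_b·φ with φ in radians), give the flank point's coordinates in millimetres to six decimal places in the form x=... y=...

pitch radius r_p = m·N/2 = 1.857·29/2 = 26.926500
base radius r_b = r_p·cos α = 26.926500·cos 20.300° = 25.254066
roll angle φ = 22.101° = 0.38573522 rad
x = r_b·(cos φ + φ·sin φ) = 25.254066·(0.92652206 + 0.38573522·0.37624043) = 27.063552
y = r_b·(sin φ − φ·cos φ) = 25.254066·(0.37624043 − 0.38573522·0.92652206) = 0.475995

x=27.063552 y=0.475995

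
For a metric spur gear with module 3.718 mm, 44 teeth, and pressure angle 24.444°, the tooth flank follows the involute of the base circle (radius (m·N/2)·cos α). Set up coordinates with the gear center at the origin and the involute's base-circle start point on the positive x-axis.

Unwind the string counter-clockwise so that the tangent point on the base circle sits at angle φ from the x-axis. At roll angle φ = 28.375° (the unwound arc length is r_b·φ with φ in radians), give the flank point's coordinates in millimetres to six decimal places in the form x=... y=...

x=83.043544 y=2.941559

pitch radius r_p = m·N/2 = 3.718·44/2 = 81.796000
base radius r_b = r_p·cos α = 81.796000·cos 24.444° = 74.464310
roll angle φ = 28.375° = 0.49523718 rad
x = r_b·(cos φ + φ·sin φ) = 74.464310·(0.87985602 + 0.49523718·0.47524034) = 83.043544
y = r_b·(sin φ − φ·cos φ) = 74.464310·(0.47524034 − 0.49523718·0.87985602) = 2.941559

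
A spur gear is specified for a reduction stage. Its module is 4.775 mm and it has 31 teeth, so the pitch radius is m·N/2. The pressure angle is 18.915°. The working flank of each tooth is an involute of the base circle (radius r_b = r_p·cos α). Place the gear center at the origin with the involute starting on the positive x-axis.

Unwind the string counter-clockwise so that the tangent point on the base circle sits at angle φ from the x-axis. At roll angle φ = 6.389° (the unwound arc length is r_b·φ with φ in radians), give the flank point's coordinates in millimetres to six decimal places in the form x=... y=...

x=70.449810 y=0.032320

pitch radius r_p = m·N/2 = 4.775·31/2 = 74.012500
base radius r_b = r_p·cos α = 74.012500·cos 18.915° = 70.015864
roll angle φ = 6.389° = 0.11150909 rad
x = r_b·(cos φ + φ·sin φ) = 70.015864·(0.99378930 + 0.11150909·0.11127814) = 70.449810
y = r_b·(sin φ − φ·cos φ) = 70.015864·(0.11127814 − 0.11150909·0.99378930) = 0.032320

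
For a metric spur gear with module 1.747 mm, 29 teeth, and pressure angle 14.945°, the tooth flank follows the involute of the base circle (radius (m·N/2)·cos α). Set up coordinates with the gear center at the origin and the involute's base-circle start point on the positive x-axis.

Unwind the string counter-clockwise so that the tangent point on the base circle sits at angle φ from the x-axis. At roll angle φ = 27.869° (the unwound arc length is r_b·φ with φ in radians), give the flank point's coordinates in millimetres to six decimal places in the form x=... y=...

x=27.200858 y=0.916814

pitch radius r_p = m·N/2 = 1.747·29/2 = 25.331500
base radius r_b = r_p·cos α = 25.331500·cos 14.945° = 24.474632
roll angle φ = 27.869° = 0.48640581 rad
x = r_b·(cos φ + φ·sin φ) = 24.474632·(0.88401868 + 0.48640581·0.46745158) = 27.200858
y = r_b·(sin φ − φ·cos φ) = 24.474632·(0.46745158 − 0.48640581·0.88401868) = 0.916814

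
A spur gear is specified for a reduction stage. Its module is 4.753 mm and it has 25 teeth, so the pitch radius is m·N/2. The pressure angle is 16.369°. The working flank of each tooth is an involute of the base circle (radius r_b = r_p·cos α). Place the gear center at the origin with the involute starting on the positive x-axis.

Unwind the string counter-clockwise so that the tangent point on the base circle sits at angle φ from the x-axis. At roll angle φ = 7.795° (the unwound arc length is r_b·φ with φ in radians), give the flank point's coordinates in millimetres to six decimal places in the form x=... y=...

pitch radius r_p = m·N/2 = 4.753·25/2 = 59.412500
base radius r_b = r_p·cos α = 59.412500·cos 16.369° = 57.004309
roll angle φ = 7.795° = 0.13604842 rad
x = r_b·(cos φ + φ·sin φ) = 57.004309·(0.99075968 + 0.13604842·0.13562911) = 57.529422
y = r_b·(sin φ − φ·cos φ) = 57.004309·(0.13562911 − 0.13604842·0.99075968) = 0.047760

x=57.529422 y=0.047760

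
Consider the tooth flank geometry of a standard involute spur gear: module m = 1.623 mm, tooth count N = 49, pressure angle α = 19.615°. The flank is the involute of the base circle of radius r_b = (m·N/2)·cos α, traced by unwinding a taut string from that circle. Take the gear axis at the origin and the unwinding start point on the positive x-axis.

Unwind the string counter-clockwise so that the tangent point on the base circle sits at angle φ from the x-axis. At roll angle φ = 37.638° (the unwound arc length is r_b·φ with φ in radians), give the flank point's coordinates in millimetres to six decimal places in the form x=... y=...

pitch radius r_p = m·N/2 = 1.623·49/2 = 39.763500
base radius r_b = r_p·cos α = 39.763500·cos 19.615° = 37.456008
roll angle φ = 37.638° = 0.65690702 rad
x = r_b·(cos φ + φ·sin φ) = 37.456008·(0.79188481 + 0.65690702·0.61067050) = 44.686461
y = r_b·(sin φ − φ·cos φ) = 37.456008·(0.61067050 − 0.65690702·0.79188481) = 3.388862

x=44.686461 y=3.388862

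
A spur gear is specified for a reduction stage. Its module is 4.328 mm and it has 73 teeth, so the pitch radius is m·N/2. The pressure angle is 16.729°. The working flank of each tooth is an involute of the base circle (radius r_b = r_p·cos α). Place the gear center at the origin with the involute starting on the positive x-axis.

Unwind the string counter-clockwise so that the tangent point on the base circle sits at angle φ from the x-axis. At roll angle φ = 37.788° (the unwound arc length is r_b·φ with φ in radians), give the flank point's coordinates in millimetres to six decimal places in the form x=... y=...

pitch radius r_p = m·N/2 = 4.328·73/2 = 157.972000
base radius r_b = r_p·cos α = 157.972000·cos 16.729° = 151.286139
roll angle φ = 37.788° = 0.65952502 rad
x = r_b·(cos φ + φ·sin φ) = 151.286139·(0.79028336 + 0.65952502·0.61274155) = 180.696429
y = r_b·(sin φ − φ·cos φ) = 151.286139·(0.61274155 − 0.65952502·0.79028336) = 13.847206

x=180.696429 y=13.847206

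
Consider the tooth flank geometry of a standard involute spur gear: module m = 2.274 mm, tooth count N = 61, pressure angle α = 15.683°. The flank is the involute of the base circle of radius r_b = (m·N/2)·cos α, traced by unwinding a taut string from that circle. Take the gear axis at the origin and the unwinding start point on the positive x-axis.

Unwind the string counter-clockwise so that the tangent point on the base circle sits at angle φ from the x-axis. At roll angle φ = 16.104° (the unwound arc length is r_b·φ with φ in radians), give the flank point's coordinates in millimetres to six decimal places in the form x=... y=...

pitch radius r_p = m·N/2 = 2.274·61/2 = 69.357000
base radius r_b = r_p·cos α = 69.357000·cos 15.683° = 66.774977
roll angle φ = 16.104° = 0.28106782 rad
x = r_b·(cos φ + φ·sin φ) = 66.774977·(0.96075979 + 0.28106782·0.27738173) = 69.360696
y = r_b·(sin φ − φ·cos φ) = 66.774977·(0.27738173 − 0.28106782·0.96075979) = 0.490333

x=69.360696 y=0.490333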